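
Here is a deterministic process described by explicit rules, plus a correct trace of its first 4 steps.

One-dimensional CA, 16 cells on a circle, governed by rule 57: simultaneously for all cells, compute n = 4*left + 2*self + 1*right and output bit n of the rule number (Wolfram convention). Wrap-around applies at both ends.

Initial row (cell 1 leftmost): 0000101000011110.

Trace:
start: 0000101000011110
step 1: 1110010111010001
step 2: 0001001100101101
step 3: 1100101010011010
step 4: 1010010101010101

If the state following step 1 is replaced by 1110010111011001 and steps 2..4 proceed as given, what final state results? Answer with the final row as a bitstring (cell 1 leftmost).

state after step 1 := 1110010111011001
step 2: 0001001100110101
step 3: 1100101010101010
step 4: 1010010101010101

1010010101010101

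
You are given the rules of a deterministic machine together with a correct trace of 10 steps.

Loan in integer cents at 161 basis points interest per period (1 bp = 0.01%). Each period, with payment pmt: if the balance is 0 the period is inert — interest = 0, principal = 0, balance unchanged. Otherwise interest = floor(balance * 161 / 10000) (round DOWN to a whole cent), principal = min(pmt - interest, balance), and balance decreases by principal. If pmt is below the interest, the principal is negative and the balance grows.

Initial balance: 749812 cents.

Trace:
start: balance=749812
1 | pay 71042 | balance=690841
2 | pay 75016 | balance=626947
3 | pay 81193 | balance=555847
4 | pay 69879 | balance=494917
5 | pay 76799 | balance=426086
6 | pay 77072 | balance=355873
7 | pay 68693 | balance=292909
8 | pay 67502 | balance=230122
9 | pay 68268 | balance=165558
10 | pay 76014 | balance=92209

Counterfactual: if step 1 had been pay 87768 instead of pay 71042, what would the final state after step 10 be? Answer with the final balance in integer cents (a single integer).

72898

(re-executing from step 1 with the substitution; state before step 1: balance=749812)
1 | pay 87768 | balance=674115
2 | pay 75016 | balance=609952
3 | pay 81193 | balance=538579
4 | pay 69879 | balance=477371
5 | pay 76799 | balance=408257
6 | pay 77072 | balance=337757
7 | pay 68693 | balance=274501
8 | pay 67502 | balance=211418
9 | pay 68268 | balance=146553
10 | pay 76014 | balance=72898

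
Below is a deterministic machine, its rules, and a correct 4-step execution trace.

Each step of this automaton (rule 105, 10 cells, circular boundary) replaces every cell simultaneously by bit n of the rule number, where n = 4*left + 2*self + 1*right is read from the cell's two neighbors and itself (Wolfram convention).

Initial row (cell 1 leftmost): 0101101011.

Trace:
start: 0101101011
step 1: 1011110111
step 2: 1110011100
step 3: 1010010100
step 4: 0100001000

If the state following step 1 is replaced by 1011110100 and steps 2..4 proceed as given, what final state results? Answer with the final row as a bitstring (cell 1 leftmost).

1110011111

state after step 1 := 1011110100
step 2: 0110011000
step 3: 0110011011
step 4: 1110011111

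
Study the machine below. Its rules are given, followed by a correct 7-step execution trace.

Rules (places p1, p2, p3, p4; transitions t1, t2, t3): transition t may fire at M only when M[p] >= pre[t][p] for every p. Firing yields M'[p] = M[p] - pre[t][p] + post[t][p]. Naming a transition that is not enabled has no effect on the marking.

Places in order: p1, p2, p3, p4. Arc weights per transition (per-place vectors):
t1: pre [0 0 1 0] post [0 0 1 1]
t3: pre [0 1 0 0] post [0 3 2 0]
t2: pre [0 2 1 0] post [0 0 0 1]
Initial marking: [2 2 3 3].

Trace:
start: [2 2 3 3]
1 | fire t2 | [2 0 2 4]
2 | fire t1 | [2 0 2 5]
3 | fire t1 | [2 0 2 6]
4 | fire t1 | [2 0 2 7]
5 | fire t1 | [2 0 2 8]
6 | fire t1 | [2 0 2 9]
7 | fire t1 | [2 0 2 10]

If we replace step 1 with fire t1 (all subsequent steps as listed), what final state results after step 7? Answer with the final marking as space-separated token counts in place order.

(re-executing from step 1 with the substitution; state before step 1: [2 2 3 3])
1 | fire t1 | [2 2 3 4]
2 | fire t1 | [2 2 3 5]
3 | fire t1 | [2 2 3 6]
4 | fire t1 | [2 2 3 7]
5 | fire t1 | [2 2 3 8]
6 | fire t1 | [2 2 3 9]
7 | fire t1 | [2 2 3 10]

2 2 3 10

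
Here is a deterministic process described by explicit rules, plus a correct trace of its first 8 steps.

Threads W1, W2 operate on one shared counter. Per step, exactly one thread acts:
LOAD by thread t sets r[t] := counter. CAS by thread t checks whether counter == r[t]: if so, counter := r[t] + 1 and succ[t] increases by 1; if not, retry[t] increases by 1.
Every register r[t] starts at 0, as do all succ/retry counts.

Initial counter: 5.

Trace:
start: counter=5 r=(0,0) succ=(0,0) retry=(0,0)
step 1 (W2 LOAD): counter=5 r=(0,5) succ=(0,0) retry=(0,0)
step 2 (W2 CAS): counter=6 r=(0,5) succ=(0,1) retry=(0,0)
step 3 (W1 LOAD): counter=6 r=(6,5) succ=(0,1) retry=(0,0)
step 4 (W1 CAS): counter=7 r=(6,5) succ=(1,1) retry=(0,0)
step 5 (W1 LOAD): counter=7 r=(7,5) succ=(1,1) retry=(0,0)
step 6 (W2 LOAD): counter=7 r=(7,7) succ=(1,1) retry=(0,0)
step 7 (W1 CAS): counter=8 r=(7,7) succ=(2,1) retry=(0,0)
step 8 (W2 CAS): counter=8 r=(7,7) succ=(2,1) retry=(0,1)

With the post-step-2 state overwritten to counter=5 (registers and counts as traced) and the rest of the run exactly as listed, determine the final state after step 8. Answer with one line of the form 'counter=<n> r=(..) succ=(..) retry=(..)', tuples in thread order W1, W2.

state after step 2 := counter=5 r=(0,5) succ=(0,1) retry=(0,0)
step 3 (W1 LOAD): counter=5 r=(5,5) succ=(0,1) retry=(0,0)
step 4 (W1 CAS): counter=6 r=(5,5) succ=(1,1) retry=(0,0)
step 5 (W1 LOAD): counter=6 r=(6,5) succ=(1,1) retry=(0,0)
step 6 (W2 LOAD): counter=6 r=(6,6) succ=(1,1) retry=(0,0)
step 7 (W1 CAS): counter=7 r=(6,6) succ=(2,1) retry=(0,0)
step 8 (W2 CAS): counter=7 r=(6,6) succ=(2,1) retry=(0,1)

counter=7 r=(6,6) succ=(2,1) retry=(0,1)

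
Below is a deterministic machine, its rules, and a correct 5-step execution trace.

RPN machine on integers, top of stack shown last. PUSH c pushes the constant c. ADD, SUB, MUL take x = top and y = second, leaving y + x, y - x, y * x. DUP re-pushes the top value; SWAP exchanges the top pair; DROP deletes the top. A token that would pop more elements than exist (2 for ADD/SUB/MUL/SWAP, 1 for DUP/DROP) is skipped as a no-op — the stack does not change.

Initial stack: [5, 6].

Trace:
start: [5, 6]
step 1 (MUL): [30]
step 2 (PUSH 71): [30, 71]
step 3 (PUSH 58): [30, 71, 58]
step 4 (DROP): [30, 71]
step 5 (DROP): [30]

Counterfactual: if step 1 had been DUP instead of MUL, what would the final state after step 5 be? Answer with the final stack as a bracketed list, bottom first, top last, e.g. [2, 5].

(re-executing from step 1 with the substitution; state before step 1: [5, 6])
step 1 (DUP): [5, 6, 6]
step 2 (PUSH 71): [5, 6, 6, 71]
step 3 (PUSH 58): [5, 6, 6, 71, 58]
step 4 (DROP): [5, 6, 6, 71]
step 5 (DROP): [5, 6, 6]

[5, 6, 6]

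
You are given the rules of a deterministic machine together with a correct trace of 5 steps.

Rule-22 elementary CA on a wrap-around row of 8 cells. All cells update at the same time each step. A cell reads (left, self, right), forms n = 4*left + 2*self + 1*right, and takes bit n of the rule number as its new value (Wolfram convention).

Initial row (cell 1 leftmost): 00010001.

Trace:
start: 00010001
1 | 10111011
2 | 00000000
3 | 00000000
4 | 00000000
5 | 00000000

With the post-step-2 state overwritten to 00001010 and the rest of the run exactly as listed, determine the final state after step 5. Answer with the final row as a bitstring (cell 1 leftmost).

10110001

state after step 2 := 00001010
3 | 00011011
4 | 10100000
5 | 10110001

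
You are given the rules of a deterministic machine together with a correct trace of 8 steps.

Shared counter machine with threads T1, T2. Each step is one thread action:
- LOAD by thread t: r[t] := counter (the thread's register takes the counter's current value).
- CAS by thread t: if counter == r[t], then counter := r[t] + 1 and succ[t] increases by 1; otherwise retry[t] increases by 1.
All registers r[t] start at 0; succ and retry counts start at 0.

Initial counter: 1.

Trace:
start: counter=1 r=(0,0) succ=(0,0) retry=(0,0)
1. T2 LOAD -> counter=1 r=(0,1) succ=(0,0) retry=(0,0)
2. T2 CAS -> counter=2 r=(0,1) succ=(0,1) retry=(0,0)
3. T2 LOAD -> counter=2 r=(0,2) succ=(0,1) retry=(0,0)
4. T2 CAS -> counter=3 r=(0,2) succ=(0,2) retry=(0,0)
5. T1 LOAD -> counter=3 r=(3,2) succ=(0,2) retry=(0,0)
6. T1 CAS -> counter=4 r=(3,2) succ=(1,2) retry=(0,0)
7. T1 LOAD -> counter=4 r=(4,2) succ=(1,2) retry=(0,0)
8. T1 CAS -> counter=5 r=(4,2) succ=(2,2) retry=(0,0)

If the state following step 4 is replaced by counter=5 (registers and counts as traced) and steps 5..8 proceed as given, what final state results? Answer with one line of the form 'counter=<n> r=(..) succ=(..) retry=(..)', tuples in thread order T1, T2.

state after step 4 := counter=5 r=(0,2) succ=(0,2) retry=(0,0)
5. T1 LOAD -> counter=5 r=(5,2) succ=(0,2) retry=(0,0)
6. T1 CAS -> counter=6 r=(5,2) succ=(1,2) retry=(0,0)
7. T1 LOAD -> counter=6 r=(6,2) succ=(1,2) retry=(0,0)
8. T1 CAS -> counter=7 r=(6,2) succ=(2,2) retry=(0,0)

counter=7 r=(6,2) succ=(2,2) retry=(0,0)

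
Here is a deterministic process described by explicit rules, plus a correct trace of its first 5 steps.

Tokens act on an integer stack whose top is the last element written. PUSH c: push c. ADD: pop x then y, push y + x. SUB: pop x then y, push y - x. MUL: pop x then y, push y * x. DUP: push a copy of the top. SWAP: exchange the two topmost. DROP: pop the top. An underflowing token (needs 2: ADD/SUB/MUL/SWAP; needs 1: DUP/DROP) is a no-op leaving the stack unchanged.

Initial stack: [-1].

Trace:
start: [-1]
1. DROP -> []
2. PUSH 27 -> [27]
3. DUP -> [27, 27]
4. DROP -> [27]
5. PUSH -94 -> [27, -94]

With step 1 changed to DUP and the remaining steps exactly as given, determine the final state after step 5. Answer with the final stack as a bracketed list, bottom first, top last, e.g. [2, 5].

[-1, -1, 27, -94]

(re-executing from step 1 with the substitution; state before step 1: [-1])
1. DUP -> [-1, -1]
2. PUSH 27 -> [-1, -1, 27]
3. DUP -> [-1, -1, 27, 27]
4. DROP -> [-1, -1, 27]
5. PUSH -94 -> [-1, -1, 27, -94]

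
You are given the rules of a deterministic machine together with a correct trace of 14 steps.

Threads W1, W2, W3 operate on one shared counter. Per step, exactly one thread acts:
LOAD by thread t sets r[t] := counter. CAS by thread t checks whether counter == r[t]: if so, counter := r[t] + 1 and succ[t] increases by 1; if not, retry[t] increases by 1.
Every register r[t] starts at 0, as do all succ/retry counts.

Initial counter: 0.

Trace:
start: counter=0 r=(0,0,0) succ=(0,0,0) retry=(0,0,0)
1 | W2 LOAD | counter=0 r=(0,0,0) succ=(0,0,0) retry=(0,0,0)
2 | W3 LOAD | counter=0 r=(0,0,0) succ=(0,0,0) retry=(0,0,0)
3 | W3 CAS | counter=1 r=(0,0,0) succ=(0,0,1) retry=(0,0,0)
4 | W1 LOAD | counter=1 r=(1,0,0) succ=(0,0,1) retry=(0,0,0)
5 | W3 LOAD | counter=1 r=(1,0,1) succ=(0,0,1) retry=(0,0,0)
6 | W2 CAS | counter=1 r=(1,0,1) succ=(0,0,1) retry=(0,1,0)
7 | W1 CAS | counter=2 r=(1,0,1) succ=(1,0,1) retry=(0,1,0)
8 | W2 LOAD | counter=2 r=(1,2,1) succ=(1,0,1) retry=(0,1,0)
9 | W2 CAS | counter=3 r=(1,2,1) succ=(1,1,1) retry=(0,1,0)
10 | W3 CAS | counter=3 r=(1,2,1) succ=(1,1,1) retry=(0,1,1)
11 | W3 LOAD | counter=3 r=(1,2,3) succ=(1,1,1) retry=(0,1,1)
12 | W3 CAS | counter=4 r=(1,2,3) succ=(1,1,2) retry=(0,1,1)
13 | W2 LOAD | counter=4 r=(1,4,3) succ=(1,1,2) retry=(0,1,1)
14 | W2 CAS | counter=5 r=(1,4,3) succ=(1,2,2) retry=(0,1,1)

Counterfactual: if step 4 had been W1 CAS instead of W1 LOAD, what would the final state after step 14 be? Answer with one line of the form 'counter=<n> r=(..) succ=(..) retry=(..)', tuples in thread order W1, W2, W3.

counter=4 r=(0,3,2) succ=(0,2,2) retry=(2,1,1)

(re-executing from step 4 with the substitution; state before step 4: counter=1 r=(0,0,0) succ=(0,0,1) retry=(0,0,0))
4 | W1 CAS | counter=1 r=(0,0,0) succ=(0,0,1) retry=(1,0,0)
5 | W3 LOAD | counter=1 r=(0,0,1) succ=(0,0,1) retry=(1,0,0)
6 | W2 CAS | counter=1 r=(0,0,1) succ=(0,0,1) retry=(1,1,0)
7 | W1 CAS | counter=1 r=(0,0,1) succ=(0,0,1) retry=(2,1,0)
8 | W2 LOAD | counter=1 r=(0,1,1) succ=(0,0,1) retry=(2,1,0)
9 | W2 CAS | counter=2 r=(0,1,1) succ=(0,1,1) retry=(2,1,0)
10 | W3 CAS | counter=2 r=(0,1,1) succ=(0,1,1) retry=(2,1,1)
11 | W3 LOAD | counter=2 r=(0,1,2) succ=(0,1,1) retry=(2,1,1)
12 | W3 CAS | counter=3 r=(0,1,2) succ=(0,1,2) retry=(2,1,1)
13 | W2 LOAD | counter=3 r=(0,3,2) succ=(0,1,2) retry=(2,1,1)
14 | W2 CAS | counter=4 r=(0,3,2) succ=(0,2,2) retry=(2,1,1)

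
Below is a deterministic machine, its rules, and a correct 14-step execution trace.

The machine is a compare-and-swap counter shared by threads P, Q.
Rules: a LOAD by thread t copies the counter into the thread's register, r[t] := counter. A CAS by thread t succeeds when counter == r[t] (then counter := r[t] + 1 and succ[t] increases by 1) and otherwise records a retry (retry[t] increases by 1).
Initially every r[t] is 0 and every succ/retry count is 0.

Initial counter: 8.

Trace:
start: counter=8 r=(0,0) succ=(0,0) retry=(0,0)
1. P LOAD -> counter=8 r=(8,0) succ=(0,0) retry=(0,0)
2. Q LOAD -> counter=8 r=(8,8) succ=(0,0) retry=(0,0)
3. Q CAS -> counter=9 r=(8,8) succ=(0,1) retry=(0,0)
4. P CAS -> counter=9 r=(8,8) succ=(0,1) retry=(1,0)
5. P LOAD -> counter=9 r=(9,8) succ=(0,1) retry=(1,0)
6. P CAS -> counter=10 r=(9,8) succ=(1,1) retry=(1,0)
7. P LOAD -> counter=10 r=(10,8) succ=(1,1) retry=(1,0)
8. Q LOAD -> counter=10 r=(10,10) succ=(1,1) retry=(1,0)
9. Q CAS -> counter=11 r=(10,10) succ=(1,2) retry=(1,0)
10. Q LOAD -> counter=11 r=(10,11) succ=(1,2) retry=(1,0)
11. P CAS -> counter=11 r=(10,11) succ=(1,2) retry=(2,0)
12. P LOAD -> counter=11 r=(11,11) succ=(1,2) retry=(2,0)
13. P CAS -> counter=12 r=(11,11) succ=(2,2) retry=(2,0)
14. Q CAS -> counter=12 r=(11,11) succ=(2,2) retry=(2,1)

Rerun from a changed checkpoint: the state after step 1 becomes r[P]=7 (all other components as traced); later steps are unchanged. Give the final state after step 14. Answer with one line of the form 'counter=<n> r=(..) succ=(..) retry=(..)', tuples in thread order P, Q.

state after step 1 := counter=8 r=(7,0) succ=(0,0) retry=(0,0)
2. Q LOAD -> counter=8 r=(7,8) succ=(0,0) retry=(0,0)
3. Q CAS -> counter=9 r=(7,8) succ=(0,1) retry=(0,0)
4. P CAS -> counter=9 r=(7,8) succ=(0,1) retry=(1,0)
5. P LOAD -> counter=9 r=(9,8) succ=(0,1) retry=(1,0)
6. P CAS -> counter=10 r=(9,8) succ=(1,1) retry=(1,0)
7. P LOAD -> counter=10 r=(10,8) succ=(1,1) retry=(1,0)
8. Q LOAD -> counter=10 r=(10,10) succ=(1,1) retry=(1,0)
9. Q CAS -> counter=11 r=(10,10) succ=(1,2) retry=(1,0)
10. Q LOAD -> counter=11 r=(10,11) succ=(1,2) retry=(1,0)
11. P CAS -> counter=11 r=(10,11) succ=(1,2) retry=(2,0)
12. P LOAD -> counter=11 r=(11,11) succ=(1,2) retry=(2,0)
13. P CAS -> counter=12 r=(11,11) succ=(2,2) retry=(2,0)
14. Q CAS -> counter=12 r=(11,11) succ=(2,2) retry=(2,1)

counter=12 r=(11,11) succ=(2,2) retry=(2,1)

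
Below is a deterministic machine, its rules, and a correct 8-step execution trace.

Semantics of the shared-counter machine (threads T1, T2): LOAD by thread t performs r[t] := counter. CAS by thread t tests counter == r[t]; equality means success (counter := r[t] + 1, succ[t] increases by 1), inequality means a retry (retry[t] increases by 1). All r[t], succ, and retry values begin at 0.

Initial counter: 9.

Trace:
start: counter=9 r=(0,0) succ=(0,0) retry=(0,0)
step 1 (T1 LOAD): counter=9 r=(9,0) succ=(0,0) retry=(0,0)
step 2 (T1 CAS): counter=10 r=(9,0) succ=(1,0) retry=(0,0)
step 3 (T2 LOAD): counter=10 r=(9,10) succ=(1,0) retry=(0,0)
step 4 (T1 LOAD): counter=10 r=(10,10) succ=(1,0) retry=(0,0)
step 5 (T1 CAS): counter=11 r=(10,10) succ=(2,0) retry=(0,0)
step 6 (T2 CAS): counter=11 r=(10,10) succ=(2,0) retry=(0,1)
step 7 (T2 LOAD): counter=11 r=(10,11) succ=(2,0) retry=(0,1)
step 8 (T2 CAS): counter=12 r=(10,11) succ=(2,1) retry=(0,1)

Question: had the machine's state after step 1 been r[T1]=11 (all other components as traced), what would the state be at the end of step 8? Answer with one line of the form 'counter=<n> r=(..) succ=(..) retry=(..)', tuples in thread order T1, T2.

counter=11 r=(9,10) succ=(1,1) retry=(1,1)

state after step 1 := counter=9 r=(11,0) succ=(0,0) retry=(0,0)
step 2 (T1 CAS): counter=9 r=(11,0) succ=(0,0) retry=(1,0)
step 3 (T2 LOAD): counter=9 r=(11,9) succ=(0,0) retry=(1,0)
step 4 (T1 LOAD): counter=9 r=(9,9) succ=(0,0) retry=(1,0)
step 5 (T1 CAS): counter=10 r=(9,9) succ=(1,0) retry=(1,0)
step 6 (T2 CAS): counter=10 r=(9,9) succ=(1,0) retry=(1,1)
step 7 (T2 LOAD): counter=10 r=(9,10) succ=(1,0) retry=(1,1)
step 8 (T2 CAS): counter=11 r=(9,10) succ=(1,1) retry=(1,1)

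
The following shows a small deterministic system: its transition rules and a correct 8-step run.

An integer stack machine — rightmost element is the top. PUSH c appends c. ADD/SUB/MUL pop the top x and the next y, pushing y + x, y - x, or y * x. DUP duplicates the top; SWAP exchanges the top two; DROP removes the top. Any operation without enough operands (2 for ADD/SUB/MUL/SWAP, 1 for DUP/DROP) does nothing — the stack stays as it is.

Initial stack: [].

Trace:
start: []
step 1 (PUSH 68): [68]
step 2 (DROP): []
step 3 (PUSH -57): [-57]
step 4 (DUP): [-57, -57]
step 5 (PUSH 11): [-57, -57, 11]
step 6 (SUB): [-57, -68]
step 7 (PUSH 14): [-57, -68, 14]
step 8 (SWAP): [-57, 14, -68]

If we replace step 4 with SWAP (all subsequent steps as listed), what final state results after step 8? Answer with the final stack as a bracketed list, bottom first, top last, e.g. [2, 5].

[14, -68]

(re-executing from step 4 with the substitution; state before step 4: [-57])
step 4 (SWAP): [-57]
step 5 (PUSH 11): [-57, 11]
step 6 (SUB): [-68]
step 7 (PUSH 14): [-68, 14]
step 8 (SWAP): [14, -68]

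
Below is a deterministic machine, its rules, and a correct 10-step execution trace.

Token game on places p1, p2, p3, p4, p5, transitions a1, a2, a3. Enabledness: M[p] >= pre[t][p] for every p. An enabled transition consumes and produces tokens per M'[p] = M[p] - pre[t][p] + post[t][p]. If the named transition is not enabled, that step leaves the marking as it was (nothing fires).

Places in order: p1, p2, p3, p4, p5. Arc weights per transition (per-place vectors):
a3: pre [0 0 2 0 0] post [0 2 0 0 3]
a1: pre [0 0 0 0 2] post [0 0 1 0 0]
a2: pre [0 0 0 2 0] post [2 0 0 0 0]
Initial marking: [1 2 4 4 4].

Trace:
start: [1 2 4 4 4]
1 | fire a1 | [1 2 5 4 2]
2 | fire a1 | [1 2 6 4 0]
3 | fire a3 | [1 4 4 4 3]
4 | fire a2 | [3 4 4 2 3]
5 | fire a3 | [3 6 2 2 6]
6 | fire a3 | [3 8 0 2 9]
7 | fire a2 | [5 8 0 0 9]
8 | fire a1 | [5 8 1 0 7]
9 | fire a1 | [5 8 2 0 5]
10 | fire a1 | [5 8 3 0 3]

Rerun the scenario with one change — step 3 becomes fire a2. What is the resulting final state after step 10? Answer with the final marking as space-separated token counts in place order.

5 6 5 0 0

(re-executing from step 3 with the substitution; state before step 3: [1 2 6 4 0])
3 | fire a2 | [3 2 6 2 0]
4 | fire a2 | [5 2 6 0 0]
5 | fire a3 | [5 4 4 0 3]
6 | fire a3 | [5 6 2 0 6]
7 | fire a2 | [5 6 2 0 6]
8 | fire a1 | [5 6 3 0 4]
9 | fire a1 | [5 6 4 0 2]
10 | fire a1 | [5 6 5 0 0]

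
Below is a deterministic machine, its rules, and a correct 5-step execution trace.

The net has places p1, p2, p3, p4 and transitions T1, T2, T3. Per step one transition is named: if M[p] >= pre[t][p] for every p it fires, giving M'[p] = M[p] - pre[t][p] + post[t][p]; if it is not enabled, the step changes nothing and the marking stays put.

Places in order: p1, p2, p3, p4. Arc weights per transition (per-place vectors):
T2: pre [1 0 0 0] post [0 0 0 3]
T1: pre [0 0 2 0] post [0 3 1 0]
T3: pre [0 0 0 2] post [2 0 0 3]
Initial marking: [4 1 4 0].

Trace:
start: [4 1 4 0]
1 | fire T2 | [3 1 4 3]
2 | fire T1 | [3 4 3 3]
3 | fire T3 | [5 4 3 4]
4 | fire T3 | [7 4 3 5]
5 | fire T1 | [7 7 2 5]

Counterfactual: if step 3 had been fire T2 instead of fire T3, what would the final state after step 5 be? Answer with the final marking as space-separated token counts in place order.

(re-executing from step 3 with the substitution; state before step 3: [3 4 3 3])
3 | fire T2 | [2 4 3 6]
4 | fire T3 | [4 4 3 7]
5 | fire T1 | [4 7 2 7]

4 7 2 7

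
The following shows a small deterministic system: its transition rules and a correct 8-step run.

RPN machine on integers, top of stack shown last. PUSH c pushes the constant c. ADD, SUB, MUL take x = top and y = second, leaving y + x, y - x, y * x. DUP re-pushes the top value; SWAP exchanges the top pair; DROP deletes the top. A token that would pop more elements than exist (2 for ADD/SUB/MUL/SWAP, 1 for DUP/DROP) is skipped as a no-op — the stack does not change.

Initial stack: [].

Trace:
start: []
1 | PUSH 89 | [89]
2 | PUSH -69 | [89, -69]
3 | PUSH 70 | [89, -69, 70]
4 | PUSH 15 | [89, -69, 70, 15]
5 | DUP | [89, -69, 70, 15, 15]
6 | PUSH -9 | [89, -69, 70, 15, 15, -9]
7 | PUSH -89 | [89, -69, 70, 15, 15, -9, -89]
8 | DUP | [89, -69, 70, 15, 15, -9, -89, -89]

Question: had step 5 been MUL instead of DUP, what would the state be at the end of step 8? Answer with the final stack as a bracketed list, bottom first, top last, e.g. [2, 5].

[89, -69, 1050, -9, -89, -89]

(re-executing from step 5 with the substitution; state before step 5: [89, -69, 70, 15])
5 | MUL | [89, -69, 1050]
6 | PUSH -9 | [89, -69, 1050, -9]
7 | PUSH -89 | [89, -69, 1050, -9, -89]
8 | DUP | [89, -69, 1050, -9, -89, -89]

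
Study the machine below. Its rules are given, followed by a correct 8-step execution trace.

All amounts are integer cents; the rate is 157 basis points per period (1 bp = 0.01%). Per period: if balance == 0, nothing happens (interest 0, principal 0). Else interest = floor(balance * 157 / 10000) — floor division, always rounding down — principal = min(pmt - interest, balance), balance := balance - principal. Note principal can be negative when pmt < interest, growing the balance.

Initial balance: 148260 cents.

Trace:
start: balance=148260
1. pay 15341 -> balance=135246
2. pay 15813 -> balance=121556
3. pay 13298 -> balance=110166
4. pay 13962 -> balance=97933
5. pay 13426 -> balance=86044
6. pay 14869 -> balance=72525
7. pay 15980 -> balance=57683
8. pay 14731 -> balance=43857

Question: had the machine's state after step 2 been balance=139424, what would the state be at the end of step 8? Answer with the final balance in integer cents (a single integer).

63475

state after step 2 := balance=139424
3. pay 13298 -> balance=128314
4. pay 13962 -> balance=116366
5. pay 13426 -> balance=104766
6. pay 14869 -> balance=91541
7. pay 15980 -> balance=76998
8. pay 14731 -> balance=63475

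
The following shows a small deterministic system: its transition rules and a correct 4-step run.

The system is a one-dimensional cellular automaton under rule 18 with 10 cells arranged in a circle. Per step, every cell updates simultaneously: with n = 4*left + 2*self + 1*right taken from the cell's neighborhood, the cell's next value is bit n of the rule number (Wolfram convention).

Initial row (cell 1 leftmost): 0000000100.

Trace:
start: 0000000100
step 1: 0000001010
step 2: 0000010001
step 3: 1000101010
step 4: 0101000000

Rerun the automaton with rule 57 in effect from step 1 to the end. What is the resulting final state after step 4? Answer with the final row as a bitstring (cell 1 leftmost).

(re-executing steps 1..4 under rule 57; state before step 1: 0000000100)
step 1: 1111110011
step 2: 0000001010
step 3: 1111100101
step 4: 0000010011

0000010011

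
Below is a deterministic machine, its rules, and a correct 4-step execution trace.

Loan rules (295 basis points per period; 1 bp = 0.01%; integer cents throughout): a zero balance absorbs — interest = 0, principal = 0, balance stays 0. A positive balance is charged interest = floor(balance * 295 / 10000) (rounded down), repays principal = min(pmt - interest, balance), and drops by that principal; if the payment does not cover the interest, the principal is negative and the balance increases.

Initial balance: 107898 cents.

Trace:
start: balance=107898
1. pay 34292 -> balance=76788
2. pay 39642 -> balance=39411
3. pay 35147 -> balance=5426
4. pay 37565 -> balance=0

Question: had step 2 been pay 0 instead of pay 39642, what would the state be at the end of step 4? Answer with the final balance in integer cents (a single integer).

10037

(re-executing from step 2 with the substitution; state before step 2: balance=76788)
2. pay 0 -> balance=79053
3. pay 35147 -> balance=46238
4. pay 37565 -> balance=10037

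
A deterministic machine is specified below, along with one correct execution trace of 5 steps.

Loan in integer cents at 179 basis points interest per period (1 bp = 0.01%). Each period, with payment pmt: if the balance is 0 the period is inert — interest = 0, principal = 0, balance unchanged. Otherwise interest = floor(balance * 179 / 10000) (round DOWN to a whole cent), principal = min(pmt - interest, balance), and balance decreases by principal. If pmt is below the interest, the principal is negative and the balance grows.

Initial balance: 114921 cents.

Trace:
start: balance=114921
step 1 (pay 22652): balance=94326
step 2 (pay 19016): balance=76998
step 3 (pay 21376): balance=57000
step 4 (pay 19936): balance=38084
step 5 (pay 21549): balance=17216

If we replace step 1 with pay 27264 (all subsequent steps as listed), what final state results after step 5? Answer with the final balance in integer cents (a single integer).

(re-executing from step 1 with the substitution; state before step 1: balance=114921)
step 1 (pay 27264): balance=89714
step 2 (pay 19016): balance=72303
step 3 (pay 21376): balance=52221
step 4 (pay 19936): balance=33219
step 5 (pay 21549): balance=12264

12264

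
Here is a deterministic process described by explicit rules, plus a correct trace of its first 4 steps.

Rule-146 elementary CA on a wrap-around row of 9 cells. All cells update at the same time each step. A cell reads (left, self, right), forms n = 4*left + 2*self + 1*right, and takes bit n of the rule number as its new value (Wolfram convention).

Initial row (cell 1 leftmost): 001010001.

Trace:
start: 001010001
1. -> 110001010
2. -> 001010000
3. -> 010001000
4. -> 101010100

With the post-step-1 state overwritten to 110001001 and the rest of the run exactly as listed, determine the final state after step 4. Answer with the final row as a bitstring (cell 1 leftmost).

000000000

state after step 1 := 110001001
2. -> 101010110
3. -> 000000000
4. -> 000000000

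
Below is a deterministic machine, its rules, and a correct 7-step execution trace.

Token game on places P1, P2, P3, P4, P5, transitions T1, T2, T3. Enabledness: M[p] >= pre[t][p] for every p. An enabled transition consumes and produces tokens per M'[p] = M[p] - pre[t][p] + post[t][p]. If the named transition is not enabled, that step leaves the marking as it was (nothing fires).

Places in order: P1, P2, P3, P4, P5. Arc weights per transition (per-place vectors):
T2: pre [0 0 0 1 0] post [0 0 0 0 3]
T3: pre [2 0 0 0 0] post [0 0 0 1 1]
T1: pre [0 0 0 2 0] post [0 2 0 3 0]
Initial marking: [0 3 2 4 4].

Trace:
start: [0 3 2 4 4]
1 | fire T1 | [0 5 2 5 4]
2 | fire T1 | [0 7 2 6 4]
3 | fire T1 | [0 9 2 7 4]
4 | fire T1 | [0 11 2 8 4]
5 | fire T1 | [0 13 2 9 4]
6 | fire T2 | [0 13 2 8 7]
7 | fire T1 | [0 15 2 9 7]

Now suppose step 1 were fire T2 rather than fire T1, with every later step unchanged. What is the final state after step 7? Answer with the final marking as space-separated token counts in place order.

(re-executing from step 1 with the substitution; state before step 1: [0 3 2 4 4])
1 | fire T2 | [0 3 2 3 7]
2 | fire T1 | [0 5 2 4 7]
3 | fire T1 | [0 7 2 5 7]
4 | fire T1 | [0 9 2 6 7]
5 | fire T1 | [0 11 2 7 7]
6 | fire T2 | [0 11 2 6 10]
7 | fire T1 | [0 13 2 7 10]

0 13 2 7 10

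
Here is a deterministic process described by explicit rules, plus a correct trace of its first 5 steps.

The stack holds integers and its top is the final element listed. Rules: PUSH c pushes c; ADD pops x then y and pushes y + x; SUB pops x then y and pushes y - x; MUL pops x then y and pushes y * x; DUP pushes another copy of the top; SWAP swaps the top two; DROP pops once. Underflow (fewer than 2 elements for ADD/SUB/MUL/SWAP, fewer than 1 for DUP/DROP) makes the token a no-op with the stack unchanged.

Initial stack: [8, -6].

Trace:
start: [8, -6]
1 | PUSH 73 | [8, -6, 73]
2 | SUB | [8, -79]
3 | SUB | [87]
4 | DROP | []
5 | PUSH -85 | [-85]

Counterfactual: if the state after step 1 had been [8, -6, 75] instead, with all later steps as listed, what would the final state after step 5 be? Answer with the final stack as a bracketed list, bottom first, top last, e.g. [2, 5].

[-85]

state after step 1 := [8, -6, 75]
2 | SUB | [8, -81]
3 | SUB | [89]
4 | DROP | []
5 | PUSH -85 | [-85]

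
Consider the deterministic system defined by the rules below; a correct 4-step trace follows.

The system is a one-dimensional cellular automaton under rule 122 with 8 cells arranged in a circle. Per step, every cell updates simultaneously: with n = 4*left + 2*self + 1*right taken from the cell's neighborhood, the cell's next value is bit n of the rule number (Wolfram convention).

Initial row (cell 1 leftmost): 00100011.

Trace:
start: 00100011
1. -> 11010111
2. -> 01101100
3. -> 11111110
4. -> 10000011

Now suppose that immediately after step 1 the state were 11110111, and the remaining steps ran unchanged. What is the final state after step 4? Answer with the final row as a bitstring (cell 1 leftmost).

state after step 1 := 11110111
2. -> 00011100
3. -> 00110110
4. -> 01111111

01111111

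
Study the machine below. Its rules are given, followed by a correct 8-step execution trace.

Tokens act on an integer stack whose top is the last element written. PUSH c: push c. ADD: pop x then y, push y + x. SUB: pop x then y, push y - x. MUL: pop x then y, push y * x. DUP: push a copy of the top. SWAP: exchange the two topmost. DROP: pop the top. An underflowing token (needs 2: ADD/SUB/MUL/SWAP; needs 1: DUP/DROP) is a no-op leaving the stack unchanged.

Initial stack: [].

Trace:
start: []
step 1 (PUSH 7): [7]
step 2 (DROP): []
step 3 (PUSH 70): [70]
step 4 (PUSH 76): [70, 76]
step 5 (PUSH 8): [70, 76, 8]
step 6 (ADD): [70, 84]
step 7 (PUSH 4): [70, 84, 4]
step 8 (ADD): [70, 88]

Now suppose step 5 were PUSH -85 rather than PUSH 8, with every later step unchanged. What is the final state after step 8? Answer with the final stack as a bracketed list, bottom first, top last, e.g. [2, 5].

[70, -5]

(re-executing from step 5 with the substitution; state before step 5: [70, 76])
step 5 (PUSH -85): [70, 76, -85]
step 6 (ADD): [70, -9]
step 7 (PUSH 4): [70, -9, 4]
step 8 (ADD): [70, -5]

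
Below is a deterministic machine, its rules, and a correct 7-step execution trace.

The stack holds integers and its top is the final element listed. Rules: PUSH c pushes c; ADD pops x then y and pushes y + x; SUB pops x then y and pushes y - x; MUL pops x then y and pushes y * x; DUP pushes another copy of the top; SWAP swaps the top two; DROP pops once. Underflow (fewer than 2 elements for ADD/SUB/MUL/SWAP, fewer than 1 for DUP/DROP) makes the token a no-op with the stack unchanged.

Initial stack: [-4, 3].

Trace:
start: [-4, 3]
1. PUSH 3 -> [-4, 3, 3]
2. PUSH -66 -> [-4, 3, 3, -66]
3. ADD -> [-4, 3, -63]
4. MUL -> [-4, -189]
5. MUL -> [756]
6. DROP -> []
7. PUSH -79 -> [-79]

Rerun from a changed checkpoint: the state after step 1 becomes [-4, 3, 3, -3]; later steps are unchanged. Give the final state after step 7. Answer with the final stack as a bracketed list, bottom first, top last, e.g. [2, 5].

[-4, -79]

state after step 1 := [-4, 3, 3, -3]
2. PUSH -66 -> [-4, 3, 3, -3, -66]
3. ADD -> [-4, 3, 3, -69]
4. MUL -> [-4, 3, -207]
5. MUL -> [-4, -621]
6. DROP -> [-4]
7. PUSH -79 -> [-4, -79]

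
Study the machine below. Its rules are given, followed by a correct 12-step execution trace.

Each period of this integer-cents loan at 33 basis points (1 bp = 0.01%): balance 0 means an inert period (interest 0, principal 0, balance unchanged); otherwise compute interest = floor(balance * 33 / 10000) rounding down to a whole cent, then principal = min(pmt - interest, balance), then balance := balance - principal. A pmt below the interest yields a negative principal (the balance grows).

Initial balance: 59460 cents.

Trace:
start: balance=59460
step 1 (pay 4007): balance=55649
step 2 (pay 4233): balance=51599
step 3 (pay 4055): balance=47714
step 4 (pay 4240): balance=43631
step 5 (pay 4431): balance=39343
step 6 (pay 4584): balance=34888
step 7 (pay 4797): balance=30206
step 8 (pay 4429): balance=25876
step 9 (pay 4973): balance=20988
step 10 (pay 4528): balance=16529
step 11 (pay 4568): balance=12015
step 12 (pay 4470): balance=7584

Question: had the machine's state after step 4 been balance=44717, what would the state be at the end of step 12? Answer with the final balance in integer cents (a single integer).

8700

state after step 4 := balance=44717
step 5 (pay 4431): balance=40433
step 6 (pay 4584): balance=35982
step 7 (pay 4797): balance=31303
step 8 (pay 4429): balance=26977
step 9 (pay 4973): balance=22093
step 10 (pay 4528): balance=17637
step 11 (pay 4568): balance=13127
step 12 (pay 4470): balance=8700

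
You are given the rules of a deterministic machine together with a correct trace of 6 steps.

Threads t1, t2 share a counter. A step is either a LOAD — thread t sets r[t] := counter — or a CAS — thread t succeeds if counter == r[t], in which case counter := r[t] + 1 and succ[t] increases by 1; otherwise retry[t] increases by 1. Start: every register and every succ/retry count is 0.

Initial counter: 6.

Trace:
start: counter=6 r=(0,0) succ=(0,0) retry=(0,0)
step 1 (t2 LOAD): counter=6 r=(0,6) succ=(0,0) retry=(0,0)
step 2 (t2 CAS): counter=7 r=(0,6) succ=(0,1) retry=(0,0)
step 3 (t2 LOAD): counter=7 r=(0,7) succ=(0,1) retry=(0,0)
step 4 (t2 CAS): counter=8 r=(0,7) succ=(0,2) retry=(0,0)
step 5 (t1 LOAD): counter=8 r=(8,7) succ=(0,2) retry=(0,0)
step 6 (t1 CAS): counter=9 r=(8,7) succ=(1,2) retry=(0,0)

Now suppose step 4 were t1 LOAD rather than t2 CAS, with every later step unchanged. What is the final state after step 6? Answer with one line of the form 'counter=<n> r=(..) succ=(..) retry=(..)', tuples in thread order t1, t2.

counter=8 r=(7,7) succ=(1,1) retry=(0,0)

(re-executing from step 4 with the substitution; state before step 4: counter=7 r=(0,7) succ=(0,1) retry=(0,0))
step 4 (t1 LOAD): counter=7 r=(7,7) succ=(0,1) retry=(0,0)
step 5 (t1 LOAD): counter=7 r=(7,7) succ=(0,1) retry=(0,0)
step 6 (t1 CAS): counter=8 r=(7,7) succ=(1,1) retry=(0,0)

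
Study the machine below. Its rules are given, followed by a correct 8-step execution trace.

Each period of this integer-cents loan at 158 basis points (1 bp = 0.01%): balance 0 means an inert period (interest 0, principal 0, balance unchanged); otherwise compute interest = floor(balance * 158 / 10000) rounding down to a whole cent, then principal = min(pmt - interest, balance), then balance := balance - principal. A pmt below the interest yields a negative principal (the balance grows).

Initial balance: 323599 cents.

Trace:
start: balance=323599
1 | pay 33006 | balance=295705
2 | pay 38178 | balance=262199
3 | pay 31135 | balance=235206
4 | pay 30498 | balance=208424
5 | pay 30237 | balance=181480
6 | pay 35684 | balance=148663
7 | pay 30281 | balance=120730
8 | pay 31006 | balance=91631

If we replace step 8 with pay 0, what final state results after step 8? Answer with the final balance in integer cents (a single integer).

(re-executing from step 8 with the substitution; state before step 8: balance=120730)
8 | pay 0 | balance=122637

122637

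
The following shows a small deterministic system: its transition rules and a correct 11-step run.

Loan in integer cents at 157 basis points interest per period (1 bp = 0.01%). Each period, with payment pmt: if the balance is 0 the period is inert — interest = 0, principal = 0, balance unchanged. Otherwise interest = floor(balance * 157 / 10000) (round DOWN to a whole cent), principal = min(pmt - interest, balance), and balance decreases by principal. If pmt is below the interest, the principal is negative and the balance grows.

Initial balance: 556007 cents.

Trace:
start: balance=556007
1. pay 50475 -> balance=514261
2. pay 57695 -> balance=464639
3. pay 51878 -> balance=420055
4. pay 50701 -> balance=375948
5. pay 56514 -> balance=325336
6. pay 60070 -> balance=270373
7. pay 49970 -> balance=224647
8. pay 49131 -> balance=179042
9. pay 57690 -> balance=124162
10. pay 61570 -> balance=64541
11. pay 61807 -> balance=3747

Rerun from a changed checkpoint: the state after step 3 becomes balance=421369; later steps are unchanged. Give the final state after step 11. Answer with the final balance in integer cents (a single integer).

state after step 3 := balance=421369
4. pay 50701 -> balance=377283
5. pay 56514 -> balance=326692
6. pay 60070 -> balance=271751
7. pay 49970 -> balance=226047
8. pay 49131 -> balance=180464
9. pay 57690 -> balance=125607
10. pay 61570 -> balance=66009
11. pay 61807 -> balance=5238

5238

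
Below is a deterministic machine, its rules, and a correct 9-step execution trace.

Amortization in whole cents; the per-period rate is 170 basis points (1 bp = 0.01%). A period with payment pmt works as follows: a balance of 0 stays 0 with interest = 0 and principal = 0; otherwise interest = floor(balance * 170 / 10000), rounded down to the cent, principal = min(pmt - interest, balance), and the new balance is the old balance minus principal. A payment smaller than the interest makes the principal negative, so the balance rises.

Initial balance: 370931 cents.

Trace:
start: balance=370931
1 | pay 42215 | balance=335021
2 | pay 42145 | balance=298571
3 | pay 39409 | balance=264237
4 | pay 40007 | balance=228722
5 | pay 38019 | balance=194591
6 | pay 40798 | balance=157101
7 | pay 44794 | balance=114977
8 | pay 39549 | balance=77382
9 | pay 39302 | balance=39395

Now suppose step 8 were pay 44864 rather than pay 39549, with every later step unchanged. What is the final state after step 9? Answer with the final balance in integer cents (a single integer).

(re-executing from step 8 with the substitution; state before step 8: balance=114977)
8 | pay 44864 | balance=72067
9 | pay 39302 | balance=33990

33990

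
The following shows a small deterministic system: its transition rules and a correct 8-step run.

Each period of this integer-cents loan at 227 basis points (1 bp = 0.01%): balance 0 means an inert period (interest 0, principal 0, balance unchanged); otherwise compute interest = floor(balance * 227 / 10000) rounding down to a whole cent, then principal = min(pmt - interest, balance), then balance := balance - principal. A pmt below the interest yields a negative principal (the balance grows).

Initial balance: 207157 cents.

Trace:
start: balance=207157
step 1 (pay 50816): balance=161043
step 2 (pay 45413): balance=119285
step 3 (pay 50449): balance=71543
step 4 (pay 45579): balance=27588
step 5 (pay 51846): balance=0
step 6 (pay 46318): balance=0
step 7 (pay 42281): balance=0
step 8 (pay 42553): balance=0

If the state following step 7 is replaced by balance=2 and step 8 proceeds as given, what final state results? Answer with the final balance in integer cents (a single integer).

state after step 7 := balance=2
step 8 (pay 42553): balance=0

0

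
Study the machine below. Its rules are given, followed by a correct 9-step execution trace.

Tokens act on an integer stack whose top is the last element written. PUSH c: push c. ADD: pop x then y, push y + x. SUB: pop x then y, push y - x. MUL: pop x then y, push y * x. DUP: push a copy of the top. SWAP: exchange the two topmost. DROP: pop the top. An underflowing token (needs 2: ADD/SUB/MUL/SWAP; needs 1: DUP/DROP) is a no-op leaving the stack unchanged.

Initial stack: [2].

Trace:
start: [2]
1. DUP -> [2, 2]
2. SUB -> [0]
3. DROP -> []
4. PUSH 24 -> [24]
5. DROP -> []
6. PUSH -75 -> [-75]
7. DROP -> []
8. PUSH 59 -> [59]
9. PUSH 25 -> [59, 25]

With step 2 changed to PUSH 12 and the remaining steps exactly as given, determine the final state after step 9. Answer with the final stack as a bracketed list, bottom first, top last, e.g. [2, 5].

(re-executing from step 2 with the substitution; state before step 2: [2, 2])
2. PUSH 12 -> [2, 2, 12]
3. DROP -> [2, 2]
4. PUSH 24 -> [2, 2, 24]
5. DROP -> [2, 2]
6. PUSH -75 -> [2, 2, -75]
7. DROP -> [2, 2]
8. PUSH 59 -> [2, 2, 59]
9. PUSH 25 -> [2, 2, 59, 25]

[2, 2, 59, 25]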